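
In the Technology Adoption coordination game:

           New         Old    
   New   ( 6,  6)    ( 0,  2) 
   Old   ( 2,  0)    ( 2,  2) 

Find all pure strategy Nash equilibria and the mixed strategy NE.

Pure NE: (New, New) and (Old, Old); Mixed NE: p = 0.3333, q = 0.3333

Work:
Check pure NE:
(New, New): (6, 6) - no unilateral deviation beneficial
(Old, Old): (2, 2) - no unilateral deviation beneficial
Mixed NE: P1 plays New with p = 0.3333, P2 plays New with q = 0.3333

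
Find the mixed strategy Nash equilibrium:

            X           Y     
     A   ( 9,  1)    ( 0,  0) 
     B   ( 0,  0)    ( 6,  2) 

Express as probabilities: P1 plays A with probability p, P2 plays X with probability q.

p = 0.6667, q = 0.4

Work:
Find probabilities that make opponent indifferent:
P2 chooses q to make P1 indifferent between A and B
P1 chooses p to make P2 indifferent between X and Y
Mixed NE: P1 plays (A: 0.6667, B: 0.3333), P2 plays (X: 0.4, Y: 0.6)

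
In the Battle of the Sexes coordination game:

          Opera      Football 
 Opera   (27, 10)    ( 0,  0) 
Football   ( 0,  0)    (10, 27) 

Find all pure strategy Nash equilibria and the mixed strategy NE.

Pure NE: (Opera, Opera) and (Football, Football); Mixed NE: p = 0.7297, q = 0.2703

Work:
Check pure NE:
(Opera, Opera): (27, 10) - no unilateral deviation beneficial
(Football, Football): (10, 27) - no unilateral deviation beneficial
Mixed NE: P1 plays Opera with p = 0.7297, P2 plays Opera with q = 0.2703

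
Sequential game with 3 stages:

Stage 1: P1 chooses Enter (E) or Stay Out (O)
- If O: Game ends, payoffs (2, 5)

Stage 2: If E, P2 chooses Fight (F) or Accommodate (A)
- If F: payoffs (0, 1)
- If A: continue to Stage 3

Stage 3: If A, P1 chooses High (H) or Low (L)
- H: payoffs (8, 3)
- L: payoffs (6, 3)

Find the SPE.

SPE: (E, A, H); Outcome (8, 3)

Work:
Stage 3: P1 chooses H (8 vs 6)
Stage 2: P2: F->1, A->3 (anticipating H). Choose A
Stage 1: P1: O->2, E->8 (anticipating A, H). Choose E
SPE path: E -> A -> H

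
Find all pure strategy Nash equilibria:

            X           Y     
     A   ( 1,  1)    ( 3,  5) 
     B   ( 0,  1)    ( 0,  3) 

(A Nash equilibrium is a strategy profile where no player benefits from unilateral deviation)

Nash equilibrium: (A, Y)

Work:
Best responses:
  P1 vs X: payoffs [1, 0] → best response A (payoff 1)
  P1 vs Y: payoffs [3, 0] → best response A (payoff 3)
  P2 vs A: payoffs [1, 5] → best response Y (payoff 5)
  P2 vs B: payoffs [1, 3] → best response Y (payoff 3)
Mutual best responses: (A,Y) → Nash equilibria.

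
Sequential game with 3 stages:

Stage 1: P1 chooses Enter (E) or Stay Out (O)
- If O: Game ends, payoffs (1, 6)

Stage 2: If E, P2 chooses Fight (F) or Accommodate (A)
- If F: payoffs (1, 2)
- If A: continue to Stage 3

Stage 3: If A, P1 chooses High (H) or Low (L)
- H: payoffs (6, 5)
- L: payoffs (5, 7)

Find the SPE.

SPE: (E, A, H); Outcome (6, 5)

Work:
Stage 3: P1 chooses H (6 vs 5)
Stage 2: P2: F->2, A->5 (anticipating H). Choose A
Stage 1: P1: O->1, E->6 (anticipating A, H). Choose E
SPE path: E -> A -> H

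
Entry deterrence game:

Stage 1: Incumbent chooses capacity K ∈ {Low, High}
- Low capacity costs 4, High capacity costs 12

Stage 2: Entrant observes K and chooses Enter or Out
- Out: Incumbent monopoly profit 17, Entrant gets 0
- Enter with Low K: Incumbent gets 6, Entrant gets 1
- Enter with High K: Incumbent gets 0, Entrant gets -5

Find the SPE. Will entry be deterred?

SPE: (High, Enter|Low, Out|High); Entry deterred. Incumbent net profit = 5

Work:
After Low K: Entrant enters (1 > 0)
After High K: Entrant stays out (-5 < 0)
Incumbent: Low → 6−4=2, High → 17−12=5
Incumbent chooses High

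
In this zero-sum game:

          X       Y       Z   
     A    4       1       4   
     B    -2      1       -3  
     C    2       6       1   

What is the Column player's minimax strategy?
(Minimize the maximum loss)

Column should play X or Z (all achieve the minimum), value = 4

Work:
Column player minimizes Row's maximum payoff:
Column X: max payoff to Row = 4
Column Y: max payoff to Row = 6
Column Z: max payoff to Row = 4
Minimum is 4, achieved by columns X, Z (tied).
Each of X or Z is a minimax strategy.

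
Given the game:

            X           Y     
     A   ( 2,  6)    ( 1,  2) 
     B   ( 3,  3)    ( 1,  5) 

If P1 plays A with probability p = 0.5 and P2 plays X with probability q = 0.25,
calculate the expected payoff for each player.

E[P1] = 1.375, E[P2] = 3.75

Work:
E[P1] = p·q·π₁(A,X) + p·(1-q)·π₁(A,Y) + (1-p)·q·π₁(B,X) + (1-p)·(1-q)·π₁(B,Y)
= 0.5·0.25·2 + 0.5·0.75·1 + 0.5·0.25·3 + 0.5·0.75·1
= 1.375

E[P2] = 3.75 (similar calculation)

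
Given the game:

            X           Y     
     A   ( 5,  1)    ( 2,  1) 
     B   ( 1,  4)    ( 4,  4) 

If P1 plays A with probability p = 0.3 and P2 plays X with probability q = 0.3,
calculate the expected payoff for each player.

E[P1] = 3.04, E[P2] = 3.1

Work:
E[P1] = p·q·π₁(A,X) + p·(1-q)·π₁(A,Y) + (1-p)·q·π₁(B,X) + (1-p)·(1-q)·π₁(B,Y)
= 0.3·0.3·5 + 0.3·0.7·2 + 0.7·0.3·1 + 0.7·0.7·4
= 3.04

E[P2] = 3.1 (similar calculation)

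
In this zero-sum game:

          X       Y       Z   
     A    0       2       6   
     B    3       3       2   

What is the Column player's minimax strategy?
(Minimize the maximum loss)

Column should play X or Y (all achieve the minimum), value = 3

Work:
Column player minimizes Row's maximum payoff:
Column X: max payoff to Row = 3
Column Y: max payoff to Row = 3
Column Z: max payoff to Row = 6
Minimum is 3, achieved by columns X, Y (tied).
Each of X or Y is a minimax strategy.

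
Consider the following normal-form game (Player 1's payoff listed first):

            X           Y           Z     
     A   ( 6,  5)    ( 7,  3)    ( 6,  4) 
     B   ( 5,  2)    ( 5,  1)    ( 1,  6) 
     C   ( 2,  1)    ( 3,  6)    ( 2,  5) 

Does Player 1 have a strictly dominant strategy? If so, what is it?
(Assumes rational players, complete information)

Yes, Player 1's strictly dominant strategy is A

Work:
A strategy strictly dominates another if it gives a strictly higher payoff against every opponent action. Compare each pair of P1's strategies column-by-column:
  A vs B: [6 vs 5, 7 vs 5, 6 vs 1] → A strictly dominates B
  A vs C: [6 vs 2, 7 vs 3, 6 vs 2] → A strictly dominates C
  B vs A: [5 vs 6, 5 vs 7, 1 vs 6] → B does not strictly dominate A (column X: 5 ≤ 6)
  B vs C: [5 vs 2, 5 vs 3, 1 vs 2] → B does not strictly dominate C (column Z: 1 ≤ 2)
  C vs A: [2 vs 6, 3 vs 7, 2 vs 6] → C does not strictly dominate A (column X: 2 ≤ 6)
  C vs B: [2 vs 5, 3 vs 5, 2 vs 1] → C does not strictly dominate B (column X: 2 ≤ 5)
A strictly dominates every other strategy → strictly dominant.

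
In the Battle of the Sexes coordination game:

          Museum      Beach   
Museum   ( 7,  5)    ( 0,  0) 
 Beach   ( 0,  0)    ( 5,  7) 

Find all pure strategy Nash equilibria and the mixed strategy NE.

Pure NE: (Museum, Museum) and (Beach, Beach); Mixed NE: p = 0.5833, q = 0.4167

Work:
Check pure NE:
(Museum, Museum): (7, 5) - no unilateral deviation beneficial
(Beach, Beach): (5, 7) - no unilateral deviation beneficial
Mixed NE: P1 plays Museum with p = 0.5833, P2 plays Museum with q = 0.4167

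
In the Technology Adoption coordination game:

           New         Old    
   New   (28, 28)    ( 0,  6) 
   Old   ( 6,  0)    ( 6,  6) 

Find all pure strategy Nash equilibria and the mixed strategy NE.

Pure NE: (New, New) and (Old, Old); Mixed NE: p = 0.2143, q = 0.2143

Work:
Check pure NE:
(New, New): (28, 28) - no unilateral deviation beneficial
(Old, Old): (6, 6) - no unilateral deviation beneficial
Mixed NE: P1 plays New with p = 0.2143, P2 plays New with q = 0.2143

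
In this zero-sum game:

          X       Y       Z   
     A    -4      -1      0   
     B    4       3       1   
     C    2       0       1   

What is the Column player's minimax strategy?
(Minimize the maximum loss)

Column should play Z, value = 1

Work:
Column player minimizes Row's maximum payoff:
Column X: max payoff to Row = 4
Column Y: max payoff to Row = 3
Column Z: max payoff to Row = 1
Minimum is 1, achieved by column Z.
Minimax strategy: Z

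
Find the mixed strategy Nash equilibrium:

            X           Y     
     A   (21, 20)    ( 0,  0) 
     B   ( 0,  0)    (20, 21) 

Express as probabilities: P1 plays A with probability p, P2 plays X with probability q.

p = 0.5122, q = 0.4878

Work:
Find probabilities that make opponent indifferent:
P2 chooses q to make P1 indifferent between A and B
P1 chooses p to make P2 indifferent between X and Y
Mixed NE: P1 plays (A: 0.5122, B: 0.4878), P2 plays (X: 0.4878, Y: 0.5122)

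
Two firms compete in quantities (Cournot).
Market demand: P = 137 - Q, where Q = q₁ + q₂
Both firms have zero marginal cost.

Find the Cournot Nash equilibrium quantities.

q₁* = q₂* = 45.67; P* = 45.67

Work:
Profit: π_i = P·q_i = (a - q_i - q_j)·q_i
FOC: ∂π_i/∂q_i = a - 2q_i - q_j = 0
Reaction function: q_i = (137 - q_j)/2
Symmetry: q* = 137/3 = 45.67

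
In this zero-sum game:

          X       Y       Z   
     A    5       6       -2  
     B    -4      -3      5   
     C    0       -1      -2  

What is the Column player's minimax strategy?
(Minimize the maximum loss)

Column should play X or Z (all achieve the minimum), value = 5

Work:
Column player minimizes Row's maximum payoff:
Column X: max payoff to Row = 5
Column Y: max payoff to Row = 6
Column Z: max payoff to Row = 5
Minimum is 5, achieved by columns X, Z (tied).
Each of X or Z is a minimax strategy.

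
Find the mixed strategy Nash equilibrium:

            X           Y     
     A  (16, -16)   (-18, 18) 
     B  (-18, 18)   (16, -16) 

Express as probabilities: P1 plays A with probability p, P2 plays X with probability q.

p = 0.5, q = 0.5

Work:
Find probabilities that make opponent indifferent:
P2 chooses q to make P1 indifferent between A and B
P1 chooses p to make P2 indifferent between X and Y
Mixed NE: P1 plays (A: 0.5, B: 0.5), P2 plays (X: 0.5, Y: 0.5)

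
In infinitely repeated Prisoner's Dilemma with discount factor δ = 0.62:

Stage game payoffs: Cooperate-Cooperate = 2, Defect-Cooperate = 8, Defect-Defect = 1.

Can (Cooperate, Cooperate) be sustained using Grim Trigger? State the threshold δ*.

δ* = 0.8571; since δ = 0.62 < 0.8571, cooperation cannot be sustained

Work:
For Grim Trigger:
Cooperate forever: 2/(1-δ)
Defect then punished: 8 + 1·δ/(1-δ)
Need: 2/(1-δ) ≥ 8 + 1·δ/(1-δ)
Solving: δ ≥ (T-R)/(T-P) = (8-2)/(8-1) = 0.8571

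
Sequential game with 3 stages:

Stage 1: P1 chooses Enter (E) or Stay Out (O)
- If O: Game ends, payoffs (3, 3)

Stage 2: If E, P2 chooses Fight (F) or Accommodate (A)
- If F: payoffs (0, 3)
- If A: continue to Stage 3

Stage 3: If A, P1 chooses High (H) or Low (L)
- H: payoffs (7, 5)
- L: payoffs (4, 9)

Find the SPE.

SPE: (E, A, H); Outcome (7, 5)

Work:
Stage 3: P1 chooses H (7 vs 4)
Stage 2: P2: F->3, A->5 (anticipating H). Choose A
Stage 1: P1: O->3, E->7 (anticipating A, H). Choose E
SPE path: E -> A -> H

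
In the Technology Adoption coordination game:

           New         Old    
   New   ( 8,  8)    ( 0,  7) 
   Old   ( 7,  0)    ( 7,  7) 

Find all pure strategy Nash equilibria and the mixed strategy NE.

Pure NE: (New, New) and (Old, Old); Mixed NE: p = 0.875, q = 0.875

Work:
Check pure NE:
(New, New): (8, 8) - no unilateral deviation beneficial
(Old, Old): (7, 7) - no unilateral deviation beneficial
Mixed NE: P1 plays New with p = 0.875, P2 plays New with q = 0.875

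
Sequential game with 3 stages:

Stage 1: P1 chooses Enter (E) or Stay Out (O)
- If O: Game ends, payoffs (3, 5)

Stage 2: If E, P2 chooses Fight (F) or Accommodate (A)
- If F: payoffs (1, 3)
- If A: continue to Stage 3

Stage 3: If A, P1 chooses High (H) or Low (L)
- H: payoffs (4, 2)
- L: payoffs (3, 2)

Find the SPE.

SPE: (O, F, H); Outcome (3, 5)

Work:
Stage 3: P1 chooses H (4 vs 3)
Stage 2: P2: F->3, A->2 (anticipating H). Choose F
Stage 1: P1: O->3, E->1 (anticipating F, H). Choose O
SPE path: O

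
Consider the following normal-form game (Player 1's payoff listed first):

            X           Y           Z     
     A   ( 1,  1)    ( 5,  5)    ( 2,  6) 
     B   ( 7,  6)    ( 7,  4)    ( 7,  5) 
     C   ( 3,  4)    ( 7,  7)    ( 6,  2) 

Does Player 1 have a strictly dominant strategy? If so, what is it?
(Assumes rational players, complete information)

No strictly dominant strategy exists for Player 1

Work:
A strategy strictly dominates another if it gives a strictly higher payoff against every opponent action. Compare each pair of P1's strategies column-by-column:
  A vs B: [1 vs 7, 5 vs 7, 2 vs 7] → A does not strictly dominate B (column X: 1 ≤ 7)
  A vs C: [1 vs 3, 5 vs 7, 2 vs 6] → A does not strictly dominate C (column X: 1 ≤ 3)
  B vs A: [7 vs 1, 7 vs 5, 7 vs 2] → B strictly dominates A
  B vs C: [7 vs 3, 7 vs 7, 7 vs 6] → B does not strictly dominate C (column Y: 7 ≤ 7)
  C vs A: [3 vs 1, 7 vs 5, 6 vs 2] → C strictly dominates A
  C vs B: [3 vs 7, 7 vs 7, 6 vs 7] → C does not strictly dominate B (column X: 3 ≤ 7)
No single strategy strictly dominates all others → no strictly dominant strategy.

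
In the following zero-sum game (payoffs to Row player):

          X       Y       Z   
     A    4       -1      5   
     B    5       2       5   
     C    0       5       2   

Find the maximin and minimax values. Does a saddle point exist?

Maximin = 2, Minimax = 5, Saddle: False

Work:
Row minimums: [-1, 2, 0] → maximin = 2
Column maximums: [5, 5, 5] → minimax = 5
No saddle point (maximin ≠ minimax). Mixed strategy needed.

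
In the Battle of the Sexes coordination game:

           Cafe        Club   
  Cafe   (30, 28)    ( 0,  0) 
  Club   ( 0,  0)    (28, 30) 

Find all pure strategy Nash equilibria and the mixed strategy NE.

Pure NE: (Cafe, Cafe) and (Club, Club); Mixed NE: p = 0.5172, q = 0.4828

Work:
Check pure NE:
(Cafe, Cafe): (30, 28) - no unilateral deviation beneficial
(Club, Club): (28, 30) - no unilateral deviation beneficial
Mixed NE: P1 plays Cafe with p = 0.5172, P2 plays Cafe with q = 0.4828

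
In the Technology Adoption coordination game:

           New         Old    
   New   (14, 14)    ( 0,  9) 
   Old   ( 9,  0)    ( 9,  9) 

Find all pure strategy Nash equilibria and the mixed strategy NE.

Pure NE: (New, New) and (Old, Old); Mixed NE: p = 0.6429, q = 0.6429

Work:
Check pure NE:
(New, New): (14, 14) - no unilateral deviation beneficial
(Old, Old): (9, 9) - no unilateral deviation beneficial
Mixed NE: P1 plays New with p = 0.6429, P2 plays New with q = 0.6429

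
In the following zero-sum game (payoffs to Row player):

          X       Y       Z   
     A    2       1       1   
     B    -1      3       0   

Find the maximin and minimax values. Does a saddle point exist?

Maximin = 1, Minimax = 1, Saddle: True

Work:
Row minimums: [1, -1] → maximin = 1
Column maximums: [2, 3, 1] → minimax = 1
Saddle point exists! Game value = 1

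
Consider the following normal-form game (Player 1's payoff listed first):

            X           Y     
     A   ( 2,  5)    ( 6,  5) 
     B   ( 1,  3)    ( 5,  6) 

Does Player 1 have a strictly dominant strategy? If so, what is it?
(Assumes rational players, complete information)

Yes, Player 1's strictly dominant strategy is A

Work:
A strategy strictly dominates another if it gives a strictly higher payoff against every opponent action. Compare each pair of P1's strategies column-by-column:
  A vs B: [2 vs 1, 6 vs 5] → A strictly dominates B
  B vs A: [1 vs 2, 5 vs 6] → B does not strictly dominate A (column X: 1 ≤ 2)
A strictly dominates every other strategy → strictly dominant.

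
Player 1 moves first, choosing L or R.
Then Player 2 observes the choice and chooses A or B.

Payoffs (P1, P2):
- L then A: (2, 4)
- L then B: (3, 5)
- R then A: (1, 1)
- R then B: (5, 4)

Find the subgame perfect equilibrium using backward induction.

P1 plays R, P2 plays B after L and B after R; Payoff (5, 4)

Work:
Backward induction:
After L: P2 chooses B → P1 gets 3
After R: P2 chooses B → P1 gets 5
P1 chooses R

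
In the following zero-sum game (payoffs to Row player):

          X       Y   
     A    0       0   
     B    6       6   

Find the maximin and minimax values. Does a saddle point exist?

Maximin = 6, Minimax = 6, Saddle: True

Work:
Row minimums: [0, 6] → maximin = 6
Column maximums: [6, 6] → minimax = 6
Saddle point exists! Game value = 6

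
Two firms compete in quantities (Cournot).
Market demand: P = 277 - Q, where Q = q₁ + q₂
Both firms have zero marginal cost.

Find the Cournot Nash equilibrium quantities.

q₁* = q₂* = 92.33; P* = 92.33

Work:
Profit: π_i = P·q_i = (a - q_i - q_j)·q_i
FOC: ∂π_i/∂q_i = a - 2q_i - q_j = 0
Reaction function: q_i = (277 - q_j)/2
Symmetry: q* = 277/3 = 92.33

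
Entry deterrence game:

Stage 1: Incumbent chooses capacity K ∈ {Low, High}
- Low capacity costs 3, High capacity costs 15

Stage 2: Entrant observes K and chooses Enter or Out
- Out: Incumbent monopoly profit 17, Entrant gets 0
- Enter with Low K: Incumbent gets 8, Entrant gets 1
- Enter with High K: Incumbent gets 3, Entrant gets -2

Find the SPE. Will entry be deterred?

SPE: (Low, Enter|Low, Out|High); Entry not deterred. Incumbent net profit = 5, Entrant gets 1

Work:
After Low K: Entrant enters (1 > 0)
After High K: Entrant stays out (-2 < 0)
Incumbent: Low → 8−3=5, High → 17−15=2
Incumbent chooses Low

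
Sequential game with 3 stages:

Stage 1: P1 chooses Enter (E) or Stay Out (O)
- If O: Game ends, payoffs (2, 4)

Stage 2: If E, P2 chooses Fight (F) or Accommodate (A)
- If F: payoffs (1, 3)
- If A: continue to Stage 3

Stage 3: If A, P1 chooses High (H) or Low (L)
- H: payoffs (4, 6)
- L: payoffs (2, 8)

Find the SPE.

SPE: (E, A, H); Outcome (4, 6)

Work:
Stage 3: P1 chooses H (4 vs 2)
Stage 2: P2: F->3, A->6 (anticipating H). Choose A
Stage 1: P1: O->2, E->4 (anticipating A, H). Choose E
SPE path: E -> A -> H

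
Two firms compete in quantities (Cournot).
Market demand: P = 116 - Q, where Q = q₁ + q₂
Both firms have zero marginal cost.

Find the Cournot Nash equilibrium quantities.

q₁* = q₂* = 38.67; P* = 38.67

Work:
Profit: π_i = P·q_i = (a - q_i - q_j)·q_i
FOC: ∂π_i/∂q_i = a - 2q_i - q_j = 0
Reaction function: q_i = (116 - q_j)/2
Symmetry: q* = 116/3 = 38.67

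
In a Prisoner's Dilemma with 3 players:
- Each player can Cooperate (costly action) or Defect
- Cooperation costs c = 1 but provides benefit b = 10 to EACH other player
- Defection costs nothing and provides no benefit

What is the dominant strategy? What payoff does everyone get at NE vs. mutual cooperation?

Dominant: Defect; NE payoff = 0; Coop payoff = 19

Work:
Defect dominates (saves cost c = 1, benefit to others is external)
NE: All defect → everyone gets 0
If all cooperate: each receives (2)×10 - 1 = 19
Social dilemma: 19 > 0 but NE gives 0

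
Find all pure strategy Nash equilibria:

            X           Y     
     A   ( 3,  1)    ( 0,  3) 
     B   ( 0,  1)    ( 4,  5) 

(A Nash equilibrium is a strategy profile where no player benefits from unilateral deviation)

Nash equilibrium: (B, Y)

Work:
Best responses:
  P1 vs X: payoffs [3, 0] → best response A (payoff 3)
  P1 vs Y: payoffs [0, 4] → best response B (payoff 4)
  P2 vs A: payoffs [1, 3] → best response Y (payoff 3)
  P2 vs B: payoffs [1, 5] → best response Y (payoff 5)
Mutual best responses: (B,Y) → Nash equilibria.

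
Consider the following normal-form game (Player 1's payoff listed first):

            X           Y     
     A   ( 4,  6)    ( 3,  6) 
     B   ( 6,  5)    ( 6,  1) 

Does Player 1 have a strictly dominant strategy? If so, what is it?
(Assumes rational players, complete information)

Yes, Player 1's strictly dominant strategy is B

Work:
A strategy strictly dominates another if it gives a strictly higher payoff against every opponent action. Compare each pair of P1's strategies column-by-column:
  A vs B: [4 vs 6, 3 vs 6] → A does not strictly dominate B (column X: 4 ≤ 6)
  B vs A: [6 vs 4, 6 vs 3] → B strictly dominates A
B strictly dominates every other strategy → strictly dominant.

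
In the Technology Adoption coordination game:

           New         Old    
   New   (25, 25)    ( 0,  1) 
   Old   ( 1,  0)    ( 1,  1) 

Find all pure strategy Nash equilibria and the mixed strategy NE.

Pure NE: (New, New) and (Old, Old); Mixed NE: p = 0.04, q = 0.04

Work:
Check pure NE:
(New, New): (25, 25) - no unilateral deviation beneficial
(Old, Old): (1, 1) - no unilateral deviation beneficial
Mixed NE: P1 plays New with p = 0.04, P2 plays New with q = 0.04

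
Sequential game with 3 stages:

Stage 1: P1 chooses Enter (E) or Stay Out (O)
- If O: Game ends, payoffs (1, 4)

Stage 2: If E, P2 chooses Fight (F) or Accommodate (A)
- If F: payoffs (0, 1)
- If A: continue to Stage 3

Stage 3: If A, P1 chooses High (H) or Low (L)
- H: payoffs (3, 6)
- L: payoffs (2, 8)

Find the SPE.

SPE: (E, A, H); Outcome (3, 6)

Work:
Stage 3: P1 chooses H (3 vs 2)
Stage 2: P2: F->1, A->6 (anticipating H). Choose A
Stage 1: P1: O->1, E->3 (anticipating A, H). Choose E
SPE path: E -> A -> H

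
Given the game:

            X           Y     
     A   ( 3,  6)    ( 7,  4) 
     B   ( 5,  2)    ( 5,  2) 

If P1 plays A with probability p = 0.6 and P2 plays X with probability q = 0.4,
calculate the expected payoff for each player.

E[P1] = 5.24, E[P2] = 3.68

Work:
E[P1] = p·q·π₁(A,X) + p·(1-q)·π₁(A,Y) + (1-p)·q·π₁(B,X) + (1-p)·(1-q)·π₁(B,Y)
= 0.6·0.4·3 + 0.6·0.6·7 + 0.4·0.4·5 + 0.4·0.6·5
= 5.24

E[P2] = 3.68 (similar calculation)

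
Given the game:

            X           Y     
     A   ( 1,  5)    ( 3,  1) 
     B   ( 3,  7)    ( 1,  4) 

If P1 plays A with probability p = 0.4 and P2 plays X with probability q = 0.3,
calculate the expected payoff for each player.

E[P1] = 1.92, E[P2] = 3.82

Work:
E[P1] = p·q·π₁(A,X) + p·(1-q)·π₁(A,Y) + (1-p)·q·π₁(B,X) + (1-p)·(1-q)·π₁(B,Y)
= 0.4·0.3·1 + 0.4·0.7·3 + 0.6·0.3·3 + 0.6·0.7·1
= 1.92

E[P2] = 3.82 (similar calculation)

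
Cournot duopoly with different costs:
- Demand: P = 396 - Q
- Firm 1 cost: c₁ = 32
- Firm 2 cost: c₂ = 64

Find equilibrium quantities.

q₁* = 132.0, q₂* = 100.0

Work:
Reaction: q₁ = (396 - 32 - q₂)/2
Reaction: q₂ = (396 - 64 - q₁)/2
Solve simultaneously:
q₁* = (396 - 2×32 + 64)/3 = 132.0
q₂* = (396 - 2×64 + 32)/3 = 100.0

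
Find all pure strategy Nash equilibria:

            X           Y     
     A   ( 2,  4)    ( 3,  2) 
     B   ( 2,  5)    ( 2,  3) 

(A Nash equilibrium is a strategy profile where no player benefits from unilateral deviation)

Nash equilibrium: (A, X), (B, X)

Work:
Best responses:
  P1 vs X: payoffs [2, 2] → best response A/B (payoff 2)
  P1 vs Y: payoffs [3, 2] → best response A (payoff 3)
  P2 vs A: payoffs [4, 2] → best response X (payoff 4)
  P2 vs B: payoffs [5, 3] → best response X (payoff 5)
Mutual best responses: (A,X), (B,X) → Nash equilibria.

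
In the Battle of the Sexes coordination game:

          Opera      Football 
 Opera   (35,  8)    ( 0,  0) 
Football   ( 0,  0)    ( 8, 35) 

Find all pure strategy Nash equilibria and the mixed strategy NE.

Pure NE: (Opera, Opera) and (Football, Football); Mixed NE: p = 0.814, q = 0.186

Work:
Check pure NE:
(Opera, Opera): (35, 8) - no unilateral deviation beneficial
(Football, Football): (8, 35) - no unilateral deviation beneficial
Mixed NE: P1 plays Opera with p = 0.814, P2 plays Opera with q = 0.186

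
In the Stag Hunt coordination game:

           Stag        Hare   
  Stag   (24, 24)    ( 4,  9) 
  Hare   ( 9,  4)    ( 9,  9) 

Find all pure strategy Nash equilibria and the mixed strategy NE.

Pure NE: (Stag, Stag) and (Hare, Hare); Mixed NE: p = 0.25, q = 0.25

Work:
Check pure NE:
(Stag, Stag): (24, 24) - no unilateral deviation beneficial
(Hare, Hare): (9, 9) - no unilateral deviation beneficial
Mixed NE: P1 plays Stag with p = 0.25, P2 plays Stag with q = 0.25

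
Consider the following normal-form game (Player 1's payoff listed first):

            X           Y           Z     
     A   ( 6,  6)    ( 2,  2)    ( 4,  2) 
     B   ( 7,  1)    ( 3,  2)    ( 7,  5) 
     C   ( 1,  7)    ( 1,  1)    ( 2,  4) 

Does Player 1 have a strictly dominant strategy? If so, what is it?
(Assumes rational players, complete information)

Yes, Player 1's strictly dominant strategy is B

Work:
A strategy strictly dominates another if it gives a strictly higher payoff against every opponent action. Compare each pair of P1's strategies column-by-column:
  A vs B: [6 vs 7, 2 vs 3, 4 vs 7] → A does not strictly dominate B (column X: 6 ≤ 7)
  A vs C: [6 vs 1, 2 vs 1, 4 vs 2] → A strictly dominates C
  B vs A: [7 vs 6, 3 vs 2, 7 vs 4] → B strictly dominates A
  B vs C: [7 vs 1, 3 vs 1, 7 vs 2] → B strictly dominates C
  C vs A: [1 vs 6, 1 vs 2, 2 vs 4] → C does not strictly dominate A (column X: 1 ≤ 6)
  C vs B: [1 vs 7, 1 vs 3, 2 vs 7] → C does not strictly dominate B (column X: 1 ≤ 7)
B strictly dominates every other strategy → strictly dominant.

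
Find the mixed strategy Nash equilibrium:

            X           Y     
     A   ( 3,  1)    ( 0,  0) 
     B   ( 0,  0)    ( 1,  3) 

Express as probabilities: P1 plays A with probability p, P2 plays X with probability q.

p = 0.75, q = 0.25

Work:
Find probabilities that make opponent indifferent:
P2 chooses q to make P1 indifferent between A and B
P1 chooses p to make P2 indifferent between X and Y
Mixed NE: P1 plays (A: 0.75, B: 0.25), P2 plays (X: 0.25, Y: 0.75)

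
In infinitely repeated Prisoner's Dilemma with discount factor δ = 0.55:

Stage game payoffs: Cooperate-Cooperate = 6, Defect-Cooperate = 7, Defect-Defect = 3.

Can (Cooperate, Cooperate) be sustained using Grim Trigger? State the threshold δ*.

δ* = 0.25; since δ = 0.55 ≥ 0.25, cooperation can be sustained

Work:
For Grim Trigger:
Cooperate forever: 6/(1-δ)
Defect then punished: 7 + 3·δ/(1-δ)
Need: 6/(1-δ) ≥ 7 + 3·δ/(1-δ)
Solving: δ ≥ (T-R)/(T-P) = (7-6)/(7-3) = 0.25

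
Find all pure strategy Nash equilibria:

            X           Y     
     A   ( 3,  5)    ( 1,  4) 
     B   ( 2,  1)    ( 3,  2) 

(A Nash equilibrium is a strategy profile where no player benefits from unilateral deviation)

Nash equilibrium: (A, X), (B, Y)

Work:
Best responses:
  P1 vs X: payoffs [3, 2] → best response A (payoff 3)
  P1 vs Y: payoffs [1, 3] → best response B (payoff 3)
  P2 vs A: payoffs [5, 4] → best response X (payoff 5)
  P2 vs B: payoffs [1, 2] → best response Y (payoff 2)
Mutual best responses: (A,X), (B,Y) → Nash equilibria.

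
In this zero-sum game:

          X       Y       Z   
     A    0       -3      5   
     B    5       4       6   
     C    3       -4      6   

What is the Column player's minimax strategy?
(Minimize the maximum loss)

Column should play Y, value = 4

Work:
Column player minimizes Row's maximum payoff:
Column X: max payoff to Row = 5
Column Y: max payoff to Row = 4
Column Z: max payoff to Row = 6
Minimum is 4, achieved by column Y.
Minimax strategy: Y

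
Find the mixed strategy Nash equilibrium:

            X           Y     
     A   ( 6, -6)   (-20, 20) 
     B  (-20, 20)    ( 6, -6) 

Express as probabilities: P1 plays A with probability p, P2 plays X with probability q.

p = 0.5, q = 0.5

Work:
Find probabilities that make opponent indifferent:
P2 chooses q to make P1 indifferent between A and B
P1 chooses p to make P2 indifferent between X and Y
Mixed NE: P1 plays (A: 0.5, B: 0.5), P2 plays (X: 0.5, Y: 0.5)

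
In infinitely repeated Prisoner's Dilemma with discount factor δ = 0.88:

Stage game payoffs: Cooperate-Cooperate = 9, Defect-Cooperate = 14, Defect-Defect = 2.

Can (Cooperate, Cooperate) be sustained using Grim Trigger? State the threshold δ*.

δ* = 0.4167; since δ = 0.88 ≥ 0.4167, cooperation can be sustained

Work:
For Grim Trigger:
Cooperate forever: 9/(1-δ)
Defect then punished: 14 + 2·δ/(1-δ)
Need: 9/(1-δ) ≥ 14 + 2·δ/(1-δ)
Solving: δ ≥ (T-R)/(T-P) = (14-9)/(14-2) = 0.4167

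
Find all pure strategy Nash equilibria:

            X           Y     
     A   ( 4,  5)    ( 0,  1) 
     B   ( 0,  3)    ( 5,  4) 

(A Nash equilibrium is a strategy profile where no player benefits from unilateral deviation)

Nash equilibrium: (A, X), (B, Y)

Work:
Best responses:
  P1 vs X: payoffs [4, 0] → best response A (payoff 4)
  P1 vs Y: payoffs [0, 5] → best response B (payoff 5)
  P2 vs A: payoffs [5, 1] → best response X (payoff 5)
  P2 vs B: payoffs [3, 4] → best response Y (payoff 4)
Mutual best responses: (A,X), (B,Y) → Nash equilibria.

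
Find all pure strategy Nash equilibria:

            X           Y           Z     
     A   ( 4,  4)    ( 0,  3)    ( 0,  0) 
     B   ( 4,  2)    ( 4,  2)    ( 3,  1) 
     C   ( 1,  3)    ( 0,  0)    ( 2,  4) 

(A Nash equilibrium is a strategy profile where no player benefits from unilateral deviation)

Nash equilibrium: (A, X), (B, X), (B, Y)

Work:
Best responses:
  P1 vs X: payoffs [4, 4, 1] → best response A/B (payoff 4)
  P1 vs Y: payoffs [0, 4, 0] → best response B (payoff 4)
  P1 vs Z: payoffs [0, 3, 2] → best response B (payoff 3)
  P2 vs A: payoffs [4, 3, 0] → best response X (payoff 4)
  P2 vs B: payoffs [2, 2, 1] → best response X/Y (payoff 2)
  P2 vs C: payoffs [3, 0, 4] → best response Z (payoff 4)
Mutual best responses: (A,X), (B,X), (B,Y) → Nash equilibria.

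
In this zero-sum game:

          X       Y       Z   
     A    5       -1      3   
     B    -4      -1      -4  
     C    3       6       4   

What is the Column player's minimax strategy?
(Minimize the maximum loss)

Column should play Z, value = 4

Work:
Column player minimizes Row's maximum payoff:
Column X: max payoff to Row = 5
Column Y: max payoff to Row = 6
Column Z: max payoff to Row = 4
Minimum is 4, achieved by column Z.
Minimax strategy: Z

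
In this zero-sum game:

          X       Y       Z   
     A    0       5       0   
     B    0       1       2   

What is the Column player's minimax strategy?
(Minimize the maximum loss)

Column should play X, value = 0

Work:
Column player minimizes Row's maximum payoff:
Column X: max payoff to Row = 0
Column Y: max payoff to Row = 5
Column Z: max payoff to Row = 2
Minimum is 0, achieved by column X.
Minimax strategy: X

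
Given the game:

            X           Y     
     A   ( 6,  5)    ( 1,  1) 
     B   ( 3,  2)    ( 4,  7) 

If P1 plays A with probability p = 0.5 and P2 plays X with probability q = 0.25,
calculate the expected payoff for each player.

E[P1] = 3.0, E[P2] = 3.875

Work:
E[P1] = p·q·π₁(A,X) + p·(1-q)·π₁(A,Y) + (1-p)·q·π₁(B,X) + (1-p)·(1-q)·π₁(B,Y)
= 0.5·0.25·6 + 0.5·0.75·1 + 0.5·0.25·3 + 0.5·0.75·4
= 3.0

E[P2] = 3.875 (similar calculation)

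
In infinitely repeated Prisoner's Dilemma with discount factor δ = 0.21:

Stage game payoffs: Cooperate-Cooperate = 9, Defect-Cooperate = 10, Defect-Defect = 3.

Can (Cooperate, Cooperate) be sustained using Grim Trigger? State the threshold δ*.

δ* = 0.1429; since δ = 0.21 ≥ 0.1429, cooperation can be sustained

Work:
For Grim Trigger:
Cooperate forever: 9/(1-δ)
Defect then punished: 10 + 3·δ/(1-δ)
Need: 9/(1-δ) ≥ 10 + 3·δ/(1-δ)
Solving: δ ≥ (T-R)/(T-P) = (10-9)/(10-3) = 0.1429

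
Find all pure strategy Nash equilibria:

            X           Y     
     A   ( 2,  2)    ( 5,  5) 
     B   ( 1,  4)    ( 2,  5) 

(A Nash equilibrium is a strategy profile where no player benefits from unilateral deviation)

Nash equilibrium: (A, Y)

Work:
Best responses:
  P1 vs X: payoffs [2, 1] → best response A (payoff 2)
  P1 vs Y: payoffs [5, 2] → best response A (payoff 5)
  P2 vs A: payoffs [2, 5] → best response Y (payoff 5)
  P2 vs B: payoffs [4, 5] → best response Y (payoff 5)
Mutual best responses: (A,Y) → Nash equilibria.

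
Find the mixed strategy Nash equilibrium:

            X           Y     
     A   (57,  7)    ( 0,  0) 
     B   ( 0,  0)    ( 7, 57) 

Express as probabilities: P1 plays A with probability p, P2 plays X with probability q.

p = 0.8906, q = 0.1094

Work:
Find probabilities that make opponent indifferent:
P2 chooses q to make P1 indifferent between A and B
P1 chooses p to make P2 indifferent between X and Y
Mixed NE: P1 plays (A: 0.8906, B: 0.1094), P2 plays (X: 0.1094, Y: 0.8906)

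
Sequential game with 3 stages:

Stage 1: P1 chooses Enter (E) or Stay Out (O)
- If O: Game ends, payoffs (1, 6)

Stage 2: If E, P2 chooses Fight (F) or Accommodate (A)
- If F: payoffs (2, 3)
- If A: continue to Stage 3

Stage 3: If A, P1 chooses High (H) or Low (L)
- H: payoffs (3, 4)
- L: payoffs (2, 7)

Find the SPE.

SPE: (E, A, H); Outcome (3, 4)

Work:
Stage 3: P1 chooses H (3 vs 2)
Stage 2: P2: F->3, A->4 (anticipating H). Choose A
Stage 1: P1: O->1, E->3 (anticipating A, H). Choose E
SPE path: E -> A -> H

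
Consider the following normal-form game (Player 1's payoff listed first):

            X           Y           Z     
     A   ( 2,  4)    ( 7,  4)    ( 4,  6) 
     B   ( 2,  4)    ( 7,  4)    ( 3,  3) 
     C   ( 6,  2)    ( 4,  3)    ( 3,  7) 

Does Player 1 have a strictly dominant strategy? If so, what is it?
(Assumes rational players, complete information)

No strictly dominant strategy exists for Player 1

Work:
A strategy strictly dominates another if it gives a strictly higher payoff against every opponent action. Compare each pair of P1's strategies column-by-column:
  A vs B: [2 vs 2, 7 vs 7, 4 vs 3] → A does not strictly dominate B (column X: 2 ≤ 2)
  A vs C: [2 vs 6, 7 vs 4, 4 vs 3] → A does not strictly dominate C (column X: 2 ≤ 6)
  B vs A: [2 vs 2, 7 vs 7, 3 vs 4] → B does not strictly dominate A (column X: 2 ≤ 2)
  B vs C: [2 vs 6, 7 vs 4, 3 vs 3] → B does not strictly dominate C (column X: 2 ≤ 6)
  C vs A: [6 vs 2, 4 vs 7, 3 vs 4] → C does not strictly dominate A (column Y: 4 ≤ 7)
  C vs B: [6 vs 2, 4 vs 7, 3 vs 3] → C does not strictly dominate B (column Y: 4 ≤ 7)
No single strategy strictly dominates all others → no strictly dominant strategy.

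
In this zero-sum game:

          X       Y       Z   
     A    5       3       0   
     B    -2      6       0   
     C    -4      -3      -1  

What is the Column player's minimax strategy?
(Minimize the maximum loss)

Column should play Z, value = 0

Work:
Column player minimizes Row's maximum payoff:
Column X: max payoff to Row = 5
Column Y: max payoff to Row = 6
Column Z: max payoff to Row = 0
Minimum is 0, achieved by column Z.
Minimax strategy: Z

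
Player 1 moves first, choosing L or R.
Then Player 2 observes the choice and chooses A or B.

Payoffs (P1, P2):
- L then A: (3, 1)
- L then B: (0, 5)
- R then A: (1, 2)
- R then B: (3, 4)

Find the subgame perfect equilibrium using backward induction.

P1 plays R, P2 plays B after L and B after R; Payoff (3, 4)

Work:
Backward induction:
After L: P2 chooses B → P1 gets 0
After R: P2 chooses B → P1 gets 3
P1 chooses R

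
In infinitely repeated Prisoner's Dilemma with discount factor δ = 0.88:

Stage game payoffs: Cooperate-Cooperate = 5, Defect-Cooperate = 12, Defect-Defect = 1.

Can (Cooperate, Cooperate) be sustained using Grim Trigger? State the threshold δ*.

δ* = 0.6364; since δ = 0.88 ≥ 0.6364, cooperation can be sustained

Work:
For Grim Trigger:
Cooperate forever: 5/(1-δ)
Defect then punished: 12 + 1·δ/(1-δ)
Need: 5/(1-δ) ≥ 12 + 1·δ/(1-δ)
Solving: δ ≥ (T-R)/(T-P) = (12-5)/(12-1) = 0.6364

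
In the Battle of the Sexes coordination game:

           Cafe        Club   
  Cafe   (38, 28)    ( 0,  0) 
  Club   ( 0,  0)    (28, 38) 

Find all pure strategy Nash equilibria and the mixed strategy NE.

Pure NE: (Cafe, Cafe) and (Club, Club); Mixed NE: p = 0.5758, q = 0.4242

Work:
Check pure NE:
(Cafe, Cafe): (38, 28) - no unilateral deviation beneficial
(Club, Club): (28, 38) - no unilateral deviation beneficial
Mixed NE: P1 plays Cafe with p = 0.5758, P2 plays Cafe with q = 0.4242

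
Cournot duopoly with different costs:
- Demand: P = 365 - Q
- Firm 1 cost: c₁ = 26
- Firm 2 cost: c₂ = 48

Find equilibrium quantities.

q₁* = 120.33, q₂* = 98.33

Work:
Reaction: q₁ = (365 - 26 - q₂)/2
Reaction: q₂ = (365 - 48 - q₁)/2
Solve simultaneously:
q₁* = (365 - 2×26 + 48)/3 = 120.33
q₂* = (365 - 2×48 + 26)/3 = 98.33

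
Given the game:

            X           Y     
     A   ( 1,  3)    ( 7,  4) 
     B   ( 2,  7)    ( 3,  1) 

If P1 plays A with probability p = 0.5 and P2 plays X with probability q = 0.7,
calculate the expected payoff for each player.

E[P1] = 2.55, E[P2] = 4.25

Work:
E[P1] = p·q·π₁(A,X) + p·(1-q)·π₁(A,Y) + (1-p)·q·π₁(B,X) + (1-p)·(1-q)·π₁(B,Y)
= 0.5·0.7·1 + 0.5·0.3·7 + 0.5·0.7·2 + 0.5·0.3·3
= 2.55

E[P2] = 4.25 (similar calculation)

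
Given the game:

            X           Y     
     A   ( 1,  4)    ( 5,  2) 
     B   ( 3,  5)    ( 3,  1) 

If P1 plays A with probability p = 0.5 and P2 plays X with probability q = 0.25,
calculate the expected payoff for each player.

E[P1] = 3.5, E[P2] = 2.25

Work:
E[P1] = p·q·π₁(A,X) + p·(1-q)·π₁(A,Y) + (1-p)·q·π₁(B,X) + (1-p)·(1-q)·π₁(B,Y)
= 0.5·0.25·1 + 0.5·0.75·5 + 0.5·0.25·3 + 0.5·0.75·3
= 3.5

E[P2] = 2.25 (similar calculation)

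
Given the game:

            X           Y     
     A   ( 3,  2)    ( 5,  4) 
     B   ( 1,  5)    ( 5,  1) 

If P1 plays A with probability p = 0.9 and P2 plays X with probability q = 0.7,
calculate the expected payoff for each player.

E[P1] = 3.46, E[P2] = 2.72

Work:
E[P1] = p·q·π₁(A,X) + p·(1-q)·π₁(A,Y) + (1-p)·q·π₁(B,X) + (1-p)·(1-q)·π₁(B,Y)
= 0.9·0.7·3 + 0.9·0.3·5 + 0.1·0.7·1 + 0.1·0.3·5
= 3.46

E[P2] = 2.72 (similar calculation)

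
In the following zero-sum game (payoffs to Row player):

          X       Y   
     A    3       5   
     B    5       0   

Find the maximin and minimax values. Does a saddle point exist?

Maximin = 3, Minimax = 5, Saddle: False

Work:
Row minimums: [3, 0] → maximin = 3
Column maximums: [5, 5] → minimax = 5
No saddle point (maximin ≠ minimax). Mixed strategy needed.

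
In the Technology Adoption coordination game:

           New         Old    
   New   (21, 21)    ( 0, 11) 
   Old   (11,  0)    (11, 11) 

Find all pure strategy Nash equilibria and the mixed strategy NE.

Pure NE: (New, New) and (Old, Old); Mixed NE: p = 0.5238, q = 0.5238

Work:
Check pure NE:
(New, New): (21, 21) - no unilateral deviation beneficial
(Old, Old): (11, 11) - no unilateral deviation beneficial
Mixed NE: P1 plays New with p = 0.5238, P2 plays New with q = 0.5238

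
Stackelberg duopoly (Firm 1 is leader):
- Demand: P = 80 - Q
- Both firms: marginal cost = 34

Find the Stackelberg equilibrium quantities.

q₁* (leader) = 23.0, q₂* (follower) = 11.5

Work:
Follower's reaction: q₂ = (a - c - q₁)/2
Leader substitutes: π₁ = q₁·(a - q₁ - (a-c-q₁)/2 - c)
FOC: q₁* = (80 - 34)/2 = 23.00
Then: q₂* = (80 - 34 - 23.0)/2 = 11.50
Leader has first-mover advantage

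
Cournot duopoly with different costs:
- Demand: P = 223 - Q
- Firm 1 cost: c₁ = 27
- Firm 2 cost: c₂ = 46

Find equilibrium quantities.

q₁* = 71.67, q₂* = 52.67

Work:
Reaction: q₁ = (223 - 27 - q₂)/2
Reaction: q₂ = (223 - 46 - q₁)/2
Solve simultaneously:
q₁* = (223 - 2×27 + 46)/3 = 71.67
q₂* = (223 - 2×46 + 27)/3 = 52.67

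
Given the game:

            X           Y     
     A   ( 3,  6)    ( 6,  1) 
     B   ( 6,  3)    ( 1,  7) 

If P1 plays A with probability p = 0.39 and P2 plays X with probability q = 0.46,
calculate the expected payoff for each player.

E[P1] = 3.8148, E[P2] = 4.4346

Work:
E[P1] = p·q·π₁(A,X) + p·(1-q)·π₁(A,Y) + (1-p)·q·π₁(B,X) + (1-p)·(1-q)·π₁(B,Y)
= 0.39·0.46·3 + 0.39·0.54·6 + 0.61·0.46·6 + 0.61·0.54·1
= 3.8148

E[P2] = 4.4346 (similar calculation)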